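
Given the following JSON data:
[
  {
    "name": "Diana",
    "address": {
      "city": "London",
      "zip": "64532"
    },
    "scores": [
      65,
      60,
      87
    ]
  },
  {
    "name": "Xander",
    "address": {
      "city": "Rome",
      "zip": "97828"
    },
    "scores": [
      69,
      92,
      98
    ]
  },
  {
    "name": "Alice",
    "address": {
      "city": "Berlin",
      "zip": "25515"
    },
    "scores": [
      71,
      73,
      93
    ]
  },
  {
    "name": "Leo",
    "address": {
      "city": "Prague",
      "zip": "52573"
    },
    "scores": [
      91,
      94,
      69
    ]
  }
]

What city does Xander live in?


Path: records[1].address.city
Value: Rome

ANSWER: Rome


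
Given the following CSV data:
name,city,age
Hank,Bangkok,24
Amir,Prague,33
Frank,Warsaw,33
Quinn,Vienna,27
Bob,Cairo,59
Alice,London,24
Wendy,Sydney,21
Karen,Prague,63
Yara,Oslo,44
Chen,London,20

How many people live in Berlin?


Scanning city column for 'Berlin':
Total matches: 0

ANSWER: 0


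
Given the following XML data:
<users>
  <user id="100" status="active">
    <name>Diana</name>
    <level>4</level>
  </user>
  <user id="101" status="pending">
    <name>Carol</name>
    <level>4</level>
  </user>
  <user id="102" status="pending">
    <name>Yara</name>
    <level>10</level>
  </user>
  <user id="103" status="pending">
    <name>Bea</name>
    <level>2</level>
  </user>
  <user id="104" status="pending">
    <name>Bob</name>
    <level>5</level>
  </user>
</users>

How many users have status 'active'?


Counting users with status='active':
  Diana (id=100) -> MATCH
Count: 1

ANSWER: 1


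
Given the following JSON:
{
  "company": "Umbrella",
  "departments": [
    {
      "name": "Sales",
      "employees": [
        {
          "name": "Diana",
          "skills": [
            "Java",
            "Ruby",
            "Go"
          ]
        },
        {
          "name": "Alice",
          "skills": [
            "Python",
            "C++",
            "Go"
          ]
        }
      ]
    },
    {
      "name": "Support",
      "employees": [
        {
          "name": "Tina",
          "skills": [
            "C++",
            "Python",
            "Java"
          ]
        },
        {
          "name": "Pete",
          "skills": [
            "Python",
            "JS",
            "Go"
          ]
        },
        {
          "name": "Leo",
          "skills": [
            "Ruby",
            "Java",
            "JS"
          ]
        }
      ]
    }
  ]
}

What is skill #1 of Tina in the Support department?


Path: departments[1].employees[0].skills[0]
Value: C++

ANSWER: C++


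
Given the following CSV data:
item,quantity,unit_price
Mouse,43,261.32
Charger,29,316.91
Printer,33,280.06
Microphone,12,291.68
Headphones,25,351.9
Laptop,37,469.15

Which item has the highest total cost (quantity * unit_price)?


Computing row totals:
  Mouse: 11236.76
  Charger: 9190.39
  Printer: 9241.98
  Microphone: 3500.16
  Headphones: 8797.5
  Laptop: 17358.55
Maximum: Laptop (17358.55)

ANSWER: Laptop


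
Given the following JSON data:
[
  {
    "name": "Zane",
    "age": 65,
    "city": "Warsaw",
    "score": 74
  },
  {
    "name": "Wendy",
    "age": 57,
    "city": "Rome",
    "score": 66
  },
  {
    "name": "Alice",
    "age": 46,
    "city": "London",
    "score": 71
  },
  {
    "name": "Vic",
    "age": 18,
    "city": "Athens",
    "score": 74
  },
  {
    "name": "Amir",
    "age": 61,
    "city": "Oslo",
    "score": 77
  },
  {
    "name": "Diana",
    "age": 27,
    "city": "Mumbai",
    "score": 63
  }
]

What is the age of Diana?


Looking up record where name = Diana
Record index: 5
Field 'age' = 27

ANSWER: 27


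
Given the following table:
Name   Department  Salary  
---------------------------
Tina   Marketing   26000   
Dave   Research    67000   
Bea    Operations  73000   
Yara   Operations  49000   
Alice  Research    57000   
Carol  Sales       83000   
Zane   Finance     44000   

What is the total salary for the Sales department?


Sales department members:
  Carol: 83000
Total = 83000 = 83000

ANSWER: 83000


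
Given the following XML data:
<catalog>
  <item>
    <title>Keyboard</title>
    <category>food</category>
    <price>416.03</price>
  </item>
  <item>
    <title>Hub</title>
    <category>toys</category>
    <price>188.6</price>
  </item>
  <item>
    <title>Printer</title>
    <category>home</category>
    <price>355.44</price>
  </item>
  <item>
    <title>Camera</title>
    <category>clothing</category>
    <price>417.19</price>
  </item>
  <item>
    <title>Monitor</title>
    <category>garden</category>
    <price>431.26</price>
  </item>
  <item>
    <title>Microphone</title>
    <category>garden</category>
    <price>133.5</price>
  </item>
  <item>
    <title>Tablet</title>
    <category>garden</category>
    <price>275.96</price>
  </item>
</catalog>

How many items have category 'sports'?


Scanning <item> elements for <category>sports</category>:
Count: 0

ANSWER: 0


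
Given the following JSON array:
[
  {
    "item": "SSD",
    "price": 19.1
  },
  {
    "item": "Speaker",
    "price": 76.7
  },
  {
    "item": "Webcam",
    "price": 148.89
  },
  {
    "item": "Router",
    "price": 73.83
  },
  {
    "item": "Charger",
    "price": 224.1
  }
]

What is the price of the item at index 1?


Array index 1 -> Speaker
price = 76.7

ANSWER: 76.7


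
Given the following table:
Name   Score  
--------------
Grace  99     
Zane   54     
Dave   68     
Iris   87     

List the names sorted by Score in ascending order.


Sorting by Score (ascending):
  Zane: 54
  Dave: 68
  Iris: 87
  Grace: 99


ANSWER: Zane, Dave, Iris, Grace


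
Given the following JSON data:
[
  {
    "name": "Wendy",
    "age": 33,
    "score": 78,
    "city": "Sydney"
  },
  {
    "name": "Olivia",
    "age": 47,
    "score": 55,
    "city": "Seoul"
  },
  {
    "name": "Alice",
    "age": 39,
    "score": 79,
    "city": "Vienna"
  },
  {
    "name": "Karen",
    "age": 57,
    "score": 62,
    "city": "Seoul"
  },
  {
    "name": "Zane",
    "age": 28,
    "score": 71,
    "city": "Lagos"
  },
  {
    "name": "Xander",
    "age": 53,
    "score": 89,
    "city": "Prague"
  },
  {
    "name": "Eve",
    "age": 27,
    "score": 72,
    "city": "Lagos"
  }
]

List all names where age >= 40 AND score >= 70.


Checking both conditions:
  Wendy (age=33, score=78) -> no
  Olivia (age=47, score=55) -> no
  Alice (age=39, score=79) -> no
  Karen (age=57, score=62) -> no
  Zane (age=28, score=71) -> no
  Xander (age=53, score=89) -> YES
  Eve (age=27, score=72) -> no


ANSWER: Xander


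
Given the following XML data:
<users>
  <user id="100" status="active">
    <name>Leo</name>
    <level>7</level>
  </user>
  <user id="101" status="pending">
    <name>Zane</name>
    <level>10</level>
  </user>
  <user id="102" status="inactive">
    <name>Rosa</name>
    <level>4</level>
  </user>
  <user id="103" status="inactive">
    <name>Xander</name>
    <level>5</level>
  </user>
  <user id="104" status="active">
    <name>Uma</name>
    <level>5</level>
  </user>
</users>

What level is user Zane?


Finding user: Zane
<level>10</level>

ANSWER: 10


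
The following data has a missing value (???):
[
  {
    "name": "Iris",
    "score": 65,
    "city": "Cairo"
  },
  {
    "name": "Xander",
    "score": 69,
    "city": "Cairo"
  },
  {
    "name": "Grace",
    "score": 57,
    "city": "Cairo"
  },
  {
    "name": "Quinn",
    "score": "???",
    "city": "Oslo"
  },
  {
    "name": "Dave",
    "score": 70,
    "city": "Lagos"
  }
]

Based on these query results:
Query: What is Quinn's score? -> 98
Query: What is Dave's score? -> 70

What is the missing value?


The missing value is Quinn's score
From query: Quinn's score = 98

ANSWER: 98


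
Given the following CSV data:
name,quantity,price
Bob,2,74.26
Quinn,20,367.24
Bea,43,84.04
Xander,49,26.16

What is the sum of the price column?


Values in 'price' column:
  Row 1: 74.26
  Row 2: 367.24
  Row 3: 84.04
  Row 4: 26.16
Sum = 74.26 + 367.24 + 84.04 + 26.16 = 551.7

ANSWER: 551.7


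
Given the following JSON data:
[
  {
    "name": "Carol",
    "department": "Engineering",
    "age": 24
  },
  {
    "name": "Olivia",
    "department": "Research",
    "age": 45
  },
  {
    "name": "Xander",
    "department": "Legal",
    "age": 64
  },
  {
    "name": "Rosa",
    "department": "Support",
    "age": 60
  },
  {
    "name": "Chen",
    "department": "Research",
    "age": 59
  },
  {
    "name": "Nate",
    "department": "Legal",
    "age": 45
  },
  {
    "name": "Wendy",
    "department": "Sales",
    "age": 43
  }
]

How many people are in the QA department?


Scanning records for department = QA
  No matches found
Count: 0

ANSWER: 0


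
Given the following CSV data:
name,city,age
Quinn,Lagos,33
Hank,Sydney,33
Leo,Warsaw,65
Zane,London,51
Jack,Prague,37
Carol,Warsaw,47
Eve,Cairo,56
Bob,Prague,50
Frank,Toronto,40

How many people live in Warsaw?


Scanning city column for 'Warsaw':
  Row 3: Leo -> MATCH
  Row 6: Carol -> MATCH
Total matches: 2

ANSWER: 2


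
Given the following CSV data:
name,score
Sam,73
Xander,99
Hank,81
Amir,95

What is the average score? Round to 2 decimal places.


Scores: 73, 99, 81, 95
Sum = 348
Count = 4
Average = 348 / 4 = 87.00

ANSWER: 87.00


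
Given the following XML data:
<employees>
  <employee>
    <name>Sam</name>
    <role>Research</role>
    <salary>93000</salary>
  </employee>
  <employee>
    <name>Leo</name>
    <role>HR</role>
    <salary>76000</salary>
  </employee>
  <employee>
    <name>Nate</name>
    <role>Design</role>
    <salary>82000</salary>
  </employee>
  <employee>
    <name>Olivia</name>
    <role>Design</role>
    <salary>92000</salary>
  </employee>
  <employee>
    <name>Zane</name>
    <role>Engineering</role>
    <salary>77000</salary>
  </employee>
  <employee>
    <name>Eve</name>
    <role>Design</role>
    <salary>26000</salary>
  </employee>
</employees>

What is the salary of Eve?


Searching for <employee> with <name>Eve</name>
Found at position 6
<salary>26000</salary>

ANSWER: 26000


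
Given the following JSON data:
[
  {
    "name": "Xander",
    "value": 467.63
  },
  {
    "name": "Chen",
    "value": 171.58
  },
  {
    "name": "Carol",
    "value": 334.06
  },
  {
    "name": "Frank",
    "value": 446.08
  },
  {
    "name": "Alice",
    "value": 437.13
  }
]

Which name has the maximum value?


Comparing values:
  Xander: 467.63
  Chen: 171.58
  Carol: 334.06
  Frank: 446.08
  Alice: 437.13
Maximum: Xander (467.63)

ANSWER: Xander


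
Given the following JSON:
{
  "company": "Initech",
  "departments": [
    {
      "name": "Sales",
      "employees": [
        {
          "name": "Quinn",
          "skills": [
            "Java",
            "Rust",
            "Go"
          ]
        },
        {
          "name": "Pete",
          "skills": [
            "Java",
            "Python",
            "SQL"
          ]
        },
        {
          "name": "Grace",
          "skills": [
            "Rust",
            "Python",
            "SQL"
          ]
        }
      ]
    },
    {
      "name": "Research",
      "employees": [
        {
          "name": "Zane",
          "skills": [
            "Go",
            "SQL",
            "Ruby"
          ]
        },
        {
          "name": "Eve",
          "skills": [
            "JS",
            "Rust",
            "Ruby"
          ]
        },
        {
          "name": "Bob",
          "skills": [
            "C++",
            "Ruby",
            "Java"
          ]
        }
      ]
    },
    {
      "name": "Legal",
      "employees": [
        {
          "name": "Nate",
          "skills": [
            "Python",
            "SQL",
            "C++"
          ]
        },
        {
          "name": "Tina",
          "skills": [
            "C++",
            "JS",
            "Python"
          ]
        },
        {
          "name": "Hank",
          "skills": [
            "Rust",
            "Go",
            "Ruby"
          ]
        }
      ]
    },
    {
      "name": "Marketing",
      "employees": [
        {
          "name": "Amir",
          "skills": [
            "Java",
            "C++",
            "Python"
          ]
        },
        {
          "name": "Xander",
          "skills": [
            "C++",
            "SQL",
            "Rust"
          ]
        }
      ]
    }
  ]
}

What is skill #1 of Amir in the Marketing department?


Path: departments[3].employees[0].skills[0]
Value: Java

ANSWER: Java


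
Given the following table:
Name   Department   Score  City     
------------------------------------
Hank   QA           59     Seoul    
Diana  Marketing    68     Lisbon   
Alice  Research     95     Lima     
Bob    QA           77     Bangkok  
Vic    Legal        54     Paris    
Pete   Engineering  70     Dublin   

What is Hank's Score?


Row 1: Hank
Score = 59

ANSWER: 59


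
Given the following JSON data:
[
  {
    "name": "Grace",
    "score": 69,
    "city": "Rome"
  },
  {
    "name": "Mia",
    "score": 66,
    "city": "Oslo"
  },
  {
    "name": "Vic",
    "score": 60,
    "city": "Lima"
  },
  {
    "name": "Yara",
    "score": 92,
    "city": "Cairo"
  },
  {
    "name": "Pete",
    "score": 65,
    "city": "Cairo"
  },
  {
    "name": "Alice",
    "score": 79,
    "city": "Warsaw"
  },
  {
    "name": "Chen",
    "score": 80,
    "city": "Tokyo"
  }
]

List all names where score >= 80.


Filtering records where score >= 80:
  Grace (score=69) -> no
  Mia (score=66) -> no
  Vic (score=60) -> no
  Yara (score=92) -> YES
  Pete (score=65) -> no
  Alice (score=79) -> no
  Chen (score=80) -> YES


ANSWER: Yara, Chen


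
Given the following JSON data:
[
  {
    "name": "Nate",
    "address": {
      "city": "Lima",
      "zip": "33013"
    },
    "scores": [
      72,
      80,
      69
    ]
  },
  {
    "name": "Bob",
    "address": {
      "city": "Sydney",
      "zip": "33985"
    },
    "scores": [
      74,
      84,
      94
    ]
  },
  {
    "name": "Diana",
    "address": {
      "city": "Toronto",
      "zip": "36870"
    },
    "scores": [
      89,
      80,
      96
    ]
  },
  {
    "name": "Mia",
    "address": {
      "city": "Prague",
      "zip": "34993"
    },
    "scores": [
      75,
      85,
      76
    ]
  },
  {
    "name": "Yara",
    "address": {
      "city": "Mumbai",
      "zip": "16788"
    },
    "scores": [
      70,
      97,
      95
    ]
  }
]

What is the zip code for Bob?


Path: records[1].address.zip
Value: 33985

ANSWER: 33985


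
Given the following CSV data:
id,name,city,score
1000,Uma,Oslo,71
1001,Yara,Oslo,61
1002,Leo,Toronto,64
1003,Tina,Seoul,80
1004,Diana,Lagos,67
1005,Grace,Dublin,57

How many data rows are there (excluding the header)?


Counting rows (excluding header):
Header: id,name,city,score
Data rows: 6

ANSWER: 6


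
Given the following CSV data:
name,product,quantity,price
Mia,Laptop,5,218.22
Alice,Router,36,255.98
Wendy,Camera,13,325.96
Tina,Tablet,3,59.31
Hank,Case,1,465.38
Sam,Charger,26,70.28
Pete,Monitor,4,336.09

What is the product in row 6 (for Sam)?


Row 6: Sam
Column 'product' = Charger

ANSWER: Charger


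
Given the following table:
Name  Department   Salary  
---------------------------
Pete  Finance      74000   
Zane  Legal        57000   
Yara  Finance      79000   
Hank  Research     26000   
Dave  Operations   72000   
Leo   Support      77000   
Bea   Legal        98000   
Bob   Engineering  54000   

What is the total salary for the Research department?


Research department members:
  Hank: 26000
Total = 26000 = 26000

ANSWER: 26000


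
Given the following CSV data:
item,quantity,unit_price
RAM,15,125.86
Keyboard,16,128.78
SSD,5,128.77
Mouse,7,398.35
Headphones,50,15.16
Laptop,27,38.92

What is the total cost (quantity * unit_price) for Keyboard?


Row: Keyboard
quantity = 16
unit_price = 128.78
total = 16 * 128.78 = 2060.48

ANSWER: 2060.48


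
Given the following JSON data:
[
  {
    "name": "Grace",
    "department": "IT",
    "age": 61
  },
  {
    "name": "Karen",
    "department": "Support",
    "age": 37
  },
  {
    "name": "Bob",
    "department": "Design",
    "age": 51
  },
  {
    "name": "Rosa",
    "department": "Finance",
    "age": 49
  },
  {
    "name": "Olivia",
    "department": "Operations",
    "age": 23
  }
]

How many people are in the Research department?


Scanning records for department = Research
  No matches found
Count: 0

ANSWER: 0


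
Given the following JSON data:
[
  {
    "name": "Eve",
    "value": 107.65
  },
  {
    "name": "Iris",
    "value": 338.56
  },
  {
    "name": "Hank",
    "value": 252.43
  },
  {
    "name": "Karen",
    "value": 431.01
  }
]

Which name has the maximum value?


Comparing values:
  Eve: 107.65
  Iris: 338.56
  Hank: 252.43
  Karen: 431.01
Maximum: Karen (431.01)

ANSWER: Karen


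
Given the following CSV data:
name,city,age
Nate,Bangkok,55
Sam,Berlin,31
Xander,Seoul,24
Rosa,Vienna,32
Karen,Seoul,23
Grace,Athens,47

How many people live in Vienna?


Scanning city column for 'Vienna':
  Row 4: Rosa -> MATCH
Total matches: 1

ANSWER: 1


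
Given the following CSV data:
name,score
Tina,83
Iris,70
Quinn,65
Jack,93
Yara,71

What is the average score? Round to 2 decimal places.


Scores: 83, 70, 65, 93, 71
Sum = 382
Count = 5
Average = 382 / 5 = 76.40

ANSWER: 76.40


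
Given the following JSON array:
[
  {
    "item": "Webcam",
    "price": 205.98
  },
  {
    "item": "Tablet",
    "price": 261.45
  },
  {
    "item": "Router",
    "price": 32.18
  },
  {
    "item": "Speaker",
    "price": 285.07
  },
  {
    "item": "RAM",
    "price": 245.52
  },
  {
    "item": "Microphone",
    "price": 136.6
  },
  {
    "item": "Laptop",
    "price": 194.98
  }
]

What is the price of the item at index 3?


Array index 3 -> Speaker
price = 285.07

ANSWER: 285.07


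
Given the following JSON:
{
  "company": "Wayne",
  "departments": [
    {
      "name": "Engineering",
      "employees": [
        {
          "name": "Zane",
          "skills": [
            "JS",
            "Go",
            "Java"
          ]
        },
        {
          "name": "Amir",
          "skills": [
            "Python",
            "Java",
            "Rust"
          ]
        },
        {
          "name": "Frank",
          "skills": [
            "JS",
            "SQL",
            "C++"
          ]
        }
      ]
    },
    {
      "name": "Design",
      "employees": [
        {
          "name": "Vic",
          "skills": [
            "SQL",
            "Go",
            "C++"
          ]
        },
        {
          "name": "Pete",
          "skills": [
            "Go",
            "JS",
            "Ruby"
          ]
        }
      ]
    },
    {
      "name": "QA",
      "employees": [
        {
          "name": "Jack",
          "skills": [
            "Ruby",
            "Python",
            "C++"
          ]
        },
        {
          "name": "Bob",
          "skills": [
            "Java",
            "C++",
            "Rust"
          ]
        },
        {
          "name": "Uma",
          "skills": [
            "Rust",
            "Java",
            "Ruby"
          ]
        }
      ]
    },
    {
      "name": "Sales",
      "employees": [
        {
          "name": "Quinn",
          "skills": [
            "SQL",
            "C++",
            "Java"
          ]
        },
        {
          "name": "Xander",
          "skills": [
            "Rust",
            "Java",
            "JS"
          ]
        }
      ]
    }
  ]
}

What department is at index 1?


Path: departments[1].name
Value: Design

ANSWER: Design


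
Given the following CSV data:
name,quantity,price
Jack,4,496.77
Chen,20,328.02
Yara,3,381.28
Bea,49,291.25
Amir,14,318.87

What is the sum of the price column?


Values in 'price' column:
  Row 1: 496.77
  Row 2: 328.02
  Row 3: 381.28
  Row 4: 291.25
  Row 5: 318.87
Sum = 496.77 + 328.02 + 381.28 + 291.25 + 318.87 = 1816.19

ANSWER: 1816.19


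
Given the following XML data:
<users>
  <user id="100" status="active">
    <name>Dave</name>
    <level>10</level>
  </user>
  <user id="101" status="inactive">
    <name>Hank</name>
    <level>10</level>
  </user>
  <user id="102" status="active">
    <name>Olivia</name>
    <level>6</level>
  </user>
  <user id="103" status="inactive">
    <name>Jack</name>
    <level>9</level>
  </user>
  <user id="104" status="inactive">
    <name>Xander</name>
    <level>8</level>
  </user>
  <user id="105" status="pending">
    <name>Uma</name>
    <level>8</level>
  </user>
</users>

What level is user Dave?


Finding user: Dave
<level>10</level>

ANSWER: 10


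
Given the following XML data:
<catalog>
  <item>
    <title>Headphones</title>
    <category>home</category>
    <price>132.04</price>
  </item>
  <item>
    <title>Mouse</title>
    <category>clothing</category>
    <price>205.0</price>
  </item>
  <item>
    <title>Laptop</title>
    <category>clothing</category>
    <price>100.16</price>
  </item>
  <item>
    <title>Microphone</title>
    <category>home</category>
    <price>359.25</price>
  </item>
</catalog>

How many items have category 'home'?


Scanning <item> elements for <category>home</category>:
  Item 1: Headphones -> MATCH
  Item 4: Microphone -> MATCH
Count: 2

ANSWER: 2


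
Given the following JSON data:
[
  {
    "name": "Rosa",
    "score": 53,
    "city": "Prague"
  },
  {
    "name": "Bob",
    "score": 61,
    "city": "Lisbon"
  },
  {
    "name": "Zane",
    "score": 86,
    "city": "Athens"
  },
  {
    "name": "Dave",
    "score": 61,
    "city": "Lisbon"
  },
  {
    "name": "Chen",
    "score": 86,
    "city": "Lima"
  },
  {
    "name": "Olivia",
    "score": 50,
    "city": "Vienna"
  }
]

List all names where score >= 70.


Filtering records where score >= 70:
  Rosa (score=53) -> no
  Bob (score=61) -> no
  Zane (score=86) -> YES
  Dave (score=61) -> no
  Chen (score=86) -> YES
  Olivia (score=50) -> no


ANSWER: Zane, Chen


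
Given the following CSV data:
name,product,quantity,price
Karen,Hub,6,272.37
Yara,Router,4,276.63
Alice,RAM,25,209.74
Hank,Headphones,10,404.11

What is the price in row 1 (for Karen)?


Row 1: Karen
Column 'price' = 272.37

ANSWER: 272.37


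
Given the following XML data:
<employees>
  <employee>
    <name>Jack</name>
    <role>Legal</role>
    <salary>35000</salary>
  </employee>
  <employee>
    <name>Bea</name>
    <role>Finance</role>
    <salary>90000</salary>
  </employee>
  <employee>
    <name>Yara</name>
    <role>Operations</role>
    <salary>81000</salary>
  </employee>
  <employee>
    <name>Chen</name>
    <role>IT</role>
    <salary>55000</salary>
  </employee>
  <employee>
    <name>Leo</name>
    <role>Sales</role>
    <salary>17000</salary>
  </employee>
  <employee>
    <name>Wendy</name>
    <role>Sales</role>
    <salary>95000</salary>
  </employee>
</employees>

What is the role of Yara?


Searching for <employee> with <name>Yara</name>
Found at position 3
<role>Operations</role>

ANSWER: Operations


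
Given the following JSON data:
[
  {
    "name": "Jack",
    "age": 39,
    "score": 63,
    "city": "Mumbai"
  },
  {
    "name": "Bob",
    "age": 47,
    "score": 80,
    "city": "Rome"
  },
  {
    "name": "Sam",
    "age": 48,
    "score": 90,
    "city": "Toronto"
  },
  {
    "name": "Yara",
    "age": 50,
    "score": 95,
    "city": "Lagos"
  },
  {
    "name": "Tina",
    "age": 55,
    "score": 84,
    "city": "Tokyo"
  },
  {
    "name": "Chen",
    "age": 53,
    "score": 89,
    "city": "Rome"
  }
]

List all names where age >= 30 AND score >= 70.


Checking both conditions:
  Jack (age=39, score=63) -> no
  Bob (age=47, score=80) -> YES
  Sam (age=48, score=90) -> YES
  Yara (age=50, score=95) -> YES
  Tina (age=55, score=84) -> YES
  Chen (age=53, score=89) -> YES


ANSWER: Bob, Sam, Yara, Tina, Chen


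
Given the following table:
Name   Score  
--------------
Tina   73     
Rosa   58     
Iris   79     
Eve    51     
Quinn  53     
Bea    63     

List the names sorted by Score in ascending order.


Sorting by Score (ascending):
  Eve: 51
  Quinn: 53
  Rosa: 58
  Bea: 63
  Tina: 73
  Iris: 79


ANSWER: Eve, Quinn, Rosa, Bea, Tina, Iris


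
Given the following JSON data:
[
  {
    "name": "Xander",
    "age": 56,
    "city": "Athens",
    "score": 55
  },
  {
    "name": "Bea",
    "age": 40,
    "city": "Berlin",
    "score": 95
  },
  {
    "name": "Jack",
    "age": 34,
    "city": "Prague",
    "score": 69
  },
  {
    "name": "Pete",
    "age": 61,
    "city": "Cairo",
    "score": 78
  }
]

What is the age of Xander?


Looking up record where name = Xander
Record index: 0
Field 'age' = 56

ANSWER: 56


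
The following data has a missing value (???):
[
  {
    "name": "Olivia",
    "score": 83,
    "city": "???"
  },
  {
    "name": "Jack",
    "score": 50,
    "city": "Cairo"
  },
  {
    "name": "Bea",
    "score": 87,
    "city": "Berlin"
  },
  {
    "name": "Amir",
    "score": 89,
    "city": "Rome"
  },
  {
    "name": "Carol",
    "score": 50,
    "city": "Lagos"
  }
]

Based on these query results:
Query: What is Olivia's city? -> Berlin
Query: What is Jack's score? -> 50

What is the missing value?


The missing value is Olivia's city
From query: Olivia's city = Berlin

ANSWER: Berlin


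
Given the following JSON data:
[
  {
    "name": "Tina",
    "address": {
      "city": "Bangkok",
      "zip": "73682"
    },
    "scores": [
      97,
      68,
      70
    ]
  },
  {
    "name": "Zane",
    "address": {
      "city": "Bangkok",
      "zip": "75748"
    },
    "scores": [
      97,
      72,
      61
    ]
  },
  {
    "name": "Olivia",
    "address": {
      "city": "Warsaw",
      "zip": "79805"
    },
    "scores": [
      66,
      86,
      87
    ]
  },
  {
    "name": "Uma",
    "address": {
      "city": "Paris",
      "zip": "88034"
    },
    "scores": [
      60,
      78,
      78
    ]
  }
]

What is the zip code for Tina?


Path: records[0].address.zip
Value: 73682

ANSWER: 73682


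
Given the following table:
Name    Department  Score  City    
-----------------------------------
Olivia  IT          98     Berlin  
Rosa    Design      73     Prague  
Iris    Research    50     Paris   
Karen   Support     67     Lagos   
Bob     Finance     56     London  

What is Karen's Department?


Row 4: Karen
Department = Support

ANSWER: Support


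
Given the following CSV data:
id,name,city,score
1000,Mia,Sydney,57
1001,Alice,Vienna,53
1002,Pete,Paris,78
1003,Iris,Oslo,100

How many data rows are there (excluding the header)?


Counting rows (excluding header):
Header: id,name,city,score
Data rows: 4

ANSWER: 4


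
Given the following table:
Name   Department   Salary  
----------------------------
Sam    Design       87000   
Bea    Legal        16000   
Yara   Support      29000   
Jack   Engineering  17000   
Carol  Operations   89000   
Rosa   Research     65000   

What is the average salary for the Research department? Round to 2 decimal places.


Research department members:
  Rosa: 65000
Sum = 65000
Count = 1
Average = 65000 / 1 = 65000.00

ANSWER: 65000.00


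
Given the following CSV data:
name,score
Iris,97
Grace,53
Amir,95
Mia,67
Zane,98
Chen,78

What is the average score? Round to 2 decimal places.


Scores: 97, 53, 95, 67, 98, 78
Sum = 488
Count = 6
Average = 488 / 6 = 81.33

ANSWER: 81.33


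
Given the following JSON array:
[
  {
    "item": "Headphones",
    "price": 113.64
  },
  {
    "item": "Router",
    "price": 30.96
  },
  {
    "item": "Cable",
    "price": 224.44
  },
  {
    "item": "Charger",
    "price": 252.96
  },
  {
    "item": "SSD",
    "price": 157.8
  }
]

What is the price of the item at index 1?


Array index 1 -> Router
price = 30.96

ANSWER: 30.96


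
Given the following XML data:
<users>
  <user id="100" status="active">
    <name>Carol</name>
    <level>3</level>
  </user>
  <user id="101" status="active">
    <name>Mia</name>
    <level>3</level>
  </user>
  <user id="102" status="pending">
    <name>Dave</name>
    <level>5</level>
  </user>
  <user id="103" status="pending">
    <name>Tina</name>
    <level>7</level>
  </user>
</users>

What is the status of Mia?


Finding user with name = Mia
user id="101" status="active"

ANSWER: active


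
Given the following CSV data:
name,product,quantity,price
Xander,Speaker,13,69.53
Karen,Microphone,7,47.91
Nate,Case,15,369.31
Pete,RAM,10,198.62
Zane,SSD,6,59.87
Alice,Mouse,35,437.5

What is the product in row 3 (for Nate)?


Row 3: Nate
Column 'product' = Case

ANSWER: Case


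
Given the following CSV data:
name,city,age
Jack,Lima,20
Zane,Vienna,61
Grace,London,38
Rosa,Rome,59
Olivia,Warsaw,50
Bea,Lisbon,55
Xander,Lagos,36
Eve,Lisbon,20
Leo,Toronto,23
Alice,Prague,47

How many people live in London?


Scanning city column for 'London':
  Row 3: Grace -> MATCH
Total matches: 1

ANSWER: 1


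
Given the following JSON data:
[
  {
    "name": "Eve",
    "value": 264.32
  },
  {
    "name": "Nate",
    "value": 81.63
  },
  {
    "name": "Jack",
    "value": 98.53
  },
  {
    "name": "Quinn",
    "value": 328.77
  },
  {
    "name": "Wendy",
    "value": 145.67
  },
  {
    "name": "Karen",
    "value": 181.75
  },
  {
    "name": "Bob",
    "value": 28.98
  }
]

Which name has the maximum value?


Comparing values:
  Eve: 264.32
  Nate: 81.63
  Jack: 98.53
  Quinn: 328.77
  Wendy: 145.67
  Karen: 181.75
  Bob: 28.98
Maximum: Quinn (328.77)

ANSWER: Quinn


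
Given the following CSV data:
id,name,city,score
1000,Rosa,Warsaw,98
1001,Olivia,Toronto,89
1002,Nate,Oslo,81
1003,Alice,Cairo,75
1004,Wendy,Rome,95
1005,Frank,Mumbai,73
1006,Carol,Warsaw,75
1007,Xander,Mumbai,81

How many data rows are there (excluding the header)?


Counting rows (excluding header):
Header: id,name,city,score
Data rows: 8

ANSWER: 8


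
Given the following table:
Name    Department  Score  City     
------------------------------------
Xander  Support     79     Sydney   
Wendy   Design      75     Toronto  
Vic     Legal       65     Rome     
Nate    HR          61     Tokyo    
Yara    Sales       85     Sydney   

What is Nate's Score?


Row 4: Nate
Score = 61

ANSWER: 61


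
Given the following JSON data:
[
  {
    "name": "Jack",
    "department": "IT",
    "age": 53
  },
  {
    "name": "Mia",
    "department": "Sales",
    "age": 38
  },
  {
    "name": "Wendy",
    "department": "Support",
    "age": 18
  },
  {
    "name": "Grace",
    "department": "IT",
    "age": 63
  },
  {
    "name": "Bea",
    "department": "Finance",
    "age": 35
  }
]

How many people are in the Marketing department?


Scanning records for department = Marketing
  No matches found
Count: 0

ANSWER: 0


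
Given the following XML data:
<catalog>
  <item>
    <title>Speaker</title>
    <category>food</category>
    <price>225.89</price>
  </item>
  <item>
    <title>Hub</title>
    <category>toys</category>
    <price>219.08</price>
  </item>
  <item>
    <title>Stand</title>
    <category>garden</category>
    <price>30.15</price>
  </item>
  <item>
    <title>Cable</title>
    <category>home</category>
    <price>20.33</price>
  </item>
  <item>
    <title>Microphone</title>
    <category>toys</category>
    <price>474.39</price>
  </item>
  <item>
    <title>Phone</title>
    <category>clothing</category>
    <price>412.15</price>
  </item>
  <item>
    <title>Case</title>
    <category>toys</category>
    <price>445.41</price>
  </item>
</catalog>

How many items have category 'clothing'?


Scanning <item> elements for <category>clothing</category>:
  Item 6: Phone -> MATCH
Count: 1

ANSWER: 1


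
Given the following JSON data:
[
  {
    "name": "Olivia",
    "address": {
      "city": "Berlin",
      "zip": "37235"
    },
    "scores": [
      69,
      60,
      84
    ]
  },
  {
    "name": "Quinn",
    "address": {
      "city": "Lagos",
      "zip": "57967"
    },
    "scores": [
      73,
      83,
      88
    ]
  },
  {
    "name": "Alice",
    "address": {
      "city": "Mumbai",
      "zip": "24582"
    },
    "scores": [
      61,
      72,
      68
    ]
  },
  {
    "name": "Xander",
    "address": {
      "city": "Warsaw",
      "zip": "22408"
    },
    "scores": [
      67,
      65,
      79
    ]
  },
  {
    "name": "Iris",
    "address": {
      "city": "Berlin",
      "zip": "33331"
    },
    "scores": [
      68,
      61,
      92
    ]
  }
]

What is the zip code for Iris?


Path: records[4].address.zip
Value: 33331

ANSWER: 33331


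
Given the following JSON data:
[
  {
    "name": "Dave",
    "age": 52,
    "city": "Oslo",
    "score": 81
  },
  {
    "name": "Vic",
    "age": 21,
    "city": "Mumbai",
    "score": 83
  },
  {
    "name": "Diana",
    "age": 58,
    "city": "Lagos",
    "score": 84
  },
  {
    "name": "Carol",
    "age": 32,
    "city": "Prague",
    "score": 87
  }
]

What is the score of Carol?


Looking up record where name = Carol
Record index: 3
Field 'score' = 87

ANSWER: 87


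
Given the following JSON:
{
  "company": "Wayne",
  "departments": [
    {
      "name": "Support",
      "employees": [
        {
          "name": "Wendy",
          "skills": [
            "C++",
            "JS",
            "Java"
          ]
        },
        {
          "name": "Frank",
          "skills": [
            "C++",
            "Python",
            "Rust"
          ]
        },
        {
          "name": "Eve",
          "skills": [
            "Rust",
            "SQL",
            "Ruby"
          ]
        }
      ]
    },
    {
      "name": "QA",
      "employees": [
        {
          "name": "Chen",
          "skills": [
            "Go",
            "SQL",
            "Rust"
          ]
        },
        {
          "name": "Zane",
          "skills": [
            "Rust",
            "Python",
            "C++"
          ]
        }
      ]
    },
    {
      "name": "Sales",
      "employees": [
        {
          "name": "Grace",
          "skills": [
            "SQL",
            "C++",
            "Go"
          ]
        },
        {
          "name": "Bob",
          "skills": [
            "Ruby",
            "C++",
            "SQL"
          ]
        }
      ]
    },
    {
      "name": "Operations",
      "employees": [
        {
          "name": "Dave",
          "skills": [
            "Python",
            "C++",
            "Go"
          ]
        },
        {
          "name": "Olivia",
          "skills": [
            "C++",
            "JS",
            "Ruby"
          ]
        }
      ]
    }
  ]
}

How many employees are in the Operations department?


Path: departments[3].employees
Count: 2

ANSWER: 2


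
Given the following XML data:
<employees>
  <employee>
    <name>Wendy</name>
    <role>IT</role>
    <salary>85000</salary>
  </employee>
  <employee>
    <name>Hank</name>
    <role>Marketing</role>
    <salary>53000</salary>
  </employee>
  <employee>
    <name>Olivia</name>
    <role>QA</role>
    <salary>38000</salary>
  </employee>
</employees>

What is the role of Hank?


Searching for <employee> with <name>Hank</name>
Found at position 2
<role>Marketing</role>

ANSWER: Marketing


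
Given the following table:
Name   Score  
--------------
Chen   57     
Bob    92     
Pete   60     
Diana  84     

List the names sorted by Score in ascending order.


Sorting by Score (ascending):
  Chen: 57
  Pete: 60
  Diana: 84
  Bob: 92


ANSWER: Chen, Pete, Diana, Bob


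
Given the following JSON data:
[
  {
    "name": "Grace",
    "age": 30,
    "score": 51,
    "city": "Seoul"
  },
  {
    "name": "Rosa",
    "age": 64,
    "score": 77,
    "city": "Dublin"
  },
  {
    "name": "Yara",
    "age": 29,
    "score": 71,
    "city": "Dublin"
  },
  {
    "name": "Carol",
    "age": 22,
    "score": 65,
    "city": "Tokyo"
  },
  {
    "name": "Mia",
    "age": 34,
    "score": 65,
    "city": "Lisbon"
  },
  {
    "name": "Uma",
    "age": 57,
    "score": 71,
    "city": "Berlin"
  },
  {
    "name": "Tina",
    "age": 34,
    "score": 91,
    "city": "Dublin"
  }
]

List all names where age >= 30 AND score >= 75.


Checking both conditions:
  Grace (age=30, score=51) -> no
  Rosa (age=64, score=77) -> YES
  Yara (age=29, score=71) -> no
  Carol (age=22, score=65) -> no
  Mia (age=34, score=65) -> no
  Uma (age=57, score=71) -> no
  Tina (age=34, score=91) -> YES


ANSWER: Rosa, Tina


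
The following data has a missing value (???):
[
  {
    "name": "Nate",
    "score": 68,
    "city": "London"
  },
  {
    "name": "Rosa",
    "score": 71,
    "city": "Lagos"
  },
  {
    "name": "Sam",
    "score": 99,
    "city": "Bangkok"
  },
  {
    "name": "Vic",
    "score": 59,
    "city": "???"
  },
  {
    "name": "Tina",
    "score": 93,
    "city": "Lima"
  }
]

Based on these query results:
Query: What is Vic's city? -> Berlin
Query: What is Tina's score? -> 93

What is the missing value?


The missing value is Vic's city
From query: Vic's city = Berlin

ANSWER: Berlin


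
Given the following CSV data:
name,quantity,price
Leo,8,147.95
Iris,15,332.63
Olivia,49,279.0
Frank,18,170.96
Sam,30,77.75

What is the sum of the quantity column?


Values in 'quantity' column:
  Row 1: 8
  Row 2: 15
  Row 3: 49
  Row 4: 18
  Row 5: 30
Sum = 8 + 15 + 49 + 18 + 30 = 120

ANSWER: 120


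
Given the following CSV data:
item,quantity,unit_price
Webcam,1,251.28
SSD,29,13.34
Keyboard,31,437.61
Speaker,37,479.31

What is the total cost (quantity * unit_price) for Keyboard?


Row: Keyboard
quantity = 31
unit_price = 437.61
total = 31 * 437.61 = 13565.91

ANSWER: 13565.91


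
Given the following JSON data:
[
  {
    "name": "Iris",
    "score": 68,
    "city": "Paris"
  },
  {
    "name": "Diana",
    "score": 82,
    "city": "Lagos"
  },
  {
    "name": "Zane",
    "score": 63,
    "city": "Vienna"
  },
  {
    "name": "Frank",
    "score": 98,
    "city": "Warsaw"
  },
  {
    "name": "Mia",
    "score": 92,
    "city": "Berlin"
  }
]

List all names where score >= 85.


Filtering records where score >= 85:
  Iris (score=68) -> no
  Diana (score=82) -> no
  Zane (score=63) -> no
  Frank (score=98) -> YES
  Mia (score=92) -> YES


ANSWER: Frank, Mia


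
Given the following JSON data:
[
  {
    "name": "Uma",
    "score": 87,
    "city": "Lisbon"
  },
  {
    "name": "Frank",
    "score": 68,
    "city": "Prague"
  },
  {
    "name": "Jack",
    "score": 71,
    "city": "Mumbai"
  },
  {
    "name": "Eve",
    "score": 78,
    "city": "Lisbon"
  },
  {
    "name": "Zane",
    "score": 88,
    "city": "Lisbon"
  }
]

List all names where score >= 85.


Filtering records where score >= 85:
  Uma (score=87) -> YES
  Frank (score=68) -> no
  Jack (score=71) -> no
  Eve (score=78) -> no
  Zane (score=88) -> YES


ANSWER: Uma, Zane


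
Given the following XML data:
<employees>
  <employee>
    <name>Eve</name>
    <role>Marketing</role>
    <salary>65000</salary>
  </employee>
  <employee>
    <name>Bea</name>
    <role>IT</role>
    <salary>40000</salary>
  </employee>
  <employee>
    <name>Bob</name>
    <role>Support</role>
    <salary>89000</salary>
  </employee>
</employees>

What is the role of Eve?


Searching for <employee> with <name>Eve</name>
Found at position 1
<role>Marketing</role>

ANSWER: Marketing


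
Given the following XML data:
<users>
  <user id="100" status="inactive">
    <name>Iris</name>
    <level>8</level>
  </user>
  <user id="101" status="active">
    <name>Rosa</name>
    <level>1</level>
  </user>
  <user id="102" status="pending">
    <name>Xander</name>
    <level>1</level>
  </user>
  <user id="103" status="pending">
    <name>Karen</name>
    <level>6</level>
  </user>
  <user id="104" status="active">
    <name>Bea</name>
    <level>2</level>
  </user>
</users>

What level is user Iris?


Finding user: Iris
<level>8</level>

ANSWER: 8


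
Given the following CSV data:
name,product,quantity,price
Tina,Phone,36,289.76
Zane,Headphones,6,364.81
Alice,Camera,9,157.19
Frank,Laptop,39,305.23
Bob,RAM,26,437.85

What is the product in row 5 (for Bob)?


Row 5: Bob
Column 'product' = RAM

ANSWER: RAM
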